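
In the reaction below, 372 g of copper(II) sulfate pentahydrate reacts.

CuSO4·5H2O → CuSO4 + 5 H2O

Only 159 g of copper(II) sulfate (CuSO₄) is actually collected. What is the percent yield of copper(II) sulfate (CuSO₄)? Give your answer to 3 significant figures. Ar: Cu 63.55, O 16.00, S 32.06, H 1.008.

66.9 %

M(CuSO4·5H2O) = 63.55 + 32.06 + 9(16.00) + 10(1.008) = 249.69 g/mol.
M(CuSO4) = 63.55 + 32.06 + 4(16.00) = 159.61 g/mol.
n(CuSO4·5H2O) = 372.0 g / 249.69 g/mol = 1.490 mol.
From the equation the CuSO4·5H2O:CuSO4 mole ratio is 1:1, so n(CuSO4) = 1.490 × 1/1 = 1.490 mol.
Mass of CuSO4 = 1.490 mol × 159.61 g/mol = 237.8 g.
This is the theoretical yield. Percent yield = 159 g / 237.8 g × 100% = 66.86%.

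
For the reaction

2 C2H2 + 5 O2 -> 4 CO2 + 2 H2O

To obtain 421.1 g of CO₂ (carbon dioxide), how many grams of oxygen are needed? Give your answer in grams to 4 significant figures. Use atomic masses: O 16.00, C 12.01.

382.7 g

M(CO2) = 12.01 + 2(16.00) = 44.01 g/mol.
M(O2) = 2(16.00) = 32.00 g/mol.
n(CO2) = 421.10 g / 44.01 g/mol = 9.5683 mol.
From the equation the CO2:O2 mole ratio is 4:5, so n(O2) = 9.5683 × 5/4 = 11.960 mol.
Mass of O2 = 11.960 mol × 32.00 g/mol = 382.73 g.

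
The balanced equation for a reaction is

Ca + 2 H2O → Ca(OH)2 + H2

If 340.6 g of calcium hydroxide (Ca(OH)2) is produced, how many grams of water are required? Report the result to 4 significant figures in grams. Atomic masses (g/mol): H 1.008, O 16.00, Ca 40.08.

M(Ca(OH)2) = 40.08 + 2(16.00) + 2(1.008) = 74.096 g/mol.
M(H2O) = 2(1.008) + 16.00 = 18.016 g/mol.
n(Ca(OH)2) = 340.60 g / 74.096 g/mol = 4.5967 mol.
From the equation the Ca(OH)2:H2O mole ratio is 1:2, so n(H2O) = 4.5967 × 2/1 = 9.1935 mol.
Mass of H2O = 9.1935 mol × 18.016 g/mol = 165.63 g.

165.6 g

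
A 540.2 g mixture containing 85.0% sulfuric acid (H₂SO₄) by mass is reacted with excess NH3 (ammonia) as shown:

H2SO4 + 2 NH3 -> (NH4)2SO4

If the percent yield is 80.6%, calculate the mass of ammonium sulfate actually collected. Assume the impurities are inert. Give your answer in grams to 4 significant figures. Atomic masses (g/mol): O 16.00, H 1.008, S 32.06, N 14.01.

Pure H2SO4 available = 540.2 g × 0.850 = 459.17 g.
M(H2SO4) = 2(1.008) + 32.06 + 4(16.00) = 98.076 g/mol.
M((NH4)2SO4) = 2(14.01) + 8(1.008) + 32.06 + 4(16.00) = 132.144 g/mol.
n(H2SO4) = 459.17 g / 98.076 g/mol = 4.6818 mol.
From the equation the H2SO4:(NH4)2SO4 mole ratio is 1:1, so n((NH4)2SO4) = 4.6818 × 1/1 = 4.6818 mol.
Mass of (NH4)2SO4 = 4.6818 mol × 132.144 g/mol = 618.67 g.
Actual mass collected = 618.67 g × 0.806 = 498.65 g.

498.6 g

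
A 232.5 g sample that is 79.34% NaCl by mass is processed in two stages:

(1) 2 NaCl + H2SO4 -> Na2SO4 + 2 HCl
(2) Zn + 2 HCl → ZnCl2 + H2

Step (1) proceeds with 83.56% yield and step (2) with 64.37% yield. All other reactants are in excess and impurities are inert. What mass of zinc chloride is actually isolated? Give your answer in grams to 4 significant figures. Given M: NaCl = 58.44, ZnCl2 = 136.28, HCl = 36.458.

115.7 g

Pure NaCl = 232.5 × 0.7934 = 184.47 g.
n(NaCl) = 184.47 / 58.44 = 3.1565 mol.
Step 1 (NaCl:HCl = 2:2): theoretical n(HCl) = 3.1565 mol; at 83.56% yield, n(HCl) = 2.6376 mol.
Step 2 (HCl:ZnCl2 = 2:1): theoretical n(ZnCl2) = 1.3188 mol, so theoretical mass = 1.3188 × 136.28 = 179.72 g.
At 64.37% yield, actual mass of ZnCl2 = 179.72 × 0.6437 = 115.69 g.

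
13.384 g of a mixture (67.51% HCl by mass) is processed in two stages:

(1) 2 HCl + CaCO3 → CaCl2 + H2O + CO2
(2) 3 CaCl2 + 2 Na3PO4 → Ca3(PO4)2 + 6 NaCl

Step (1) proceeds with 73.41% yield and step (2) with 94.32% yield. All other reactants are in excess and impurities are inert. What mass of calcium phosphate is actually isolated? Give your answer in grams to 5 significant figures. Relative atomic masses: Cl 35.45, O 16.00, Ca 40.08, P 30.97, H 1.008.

8.8712 g

Pure HCl = 13.384 × 0.6751 = 9.03554 g.
M(HCl) = 1.008 + 35.45 = 36.458 g/mol.
M(Ca3(PO4)2) = 3(40.08) + 2(30.97) + 8(16.00) = 310.18 g/mol.
n(HCl) = 9.03554 / 36.458 = 0.247834 mol.
Step 1 (HCl:CaCl2 = 2:1): theoretical n(CaCl2) = 0.123917 mol; at 73.41% yield, n(CaCl2) = 0.0909675 mol.
Step 2 (CaCl2:Ca3(PO4)2 = 3:1): theoretical n(Ca3(PO4)2) = 0.0303225 mol, so theoretical mass = 0.0303225 × 310.18 = 9.40544 g.
At 94.32% yield, actual mass of Ca3(PO4)2 = 9.40544 × 0.9432 = 8.87121 g.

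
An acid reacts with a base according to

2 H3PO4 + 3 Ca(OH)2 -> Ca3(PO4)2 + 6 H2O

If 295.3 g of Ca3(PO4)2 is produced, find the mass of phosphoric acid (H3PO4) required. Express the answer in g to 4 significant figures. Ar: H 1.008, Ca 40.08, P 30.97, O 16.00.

186.6 g

M(Ca3(PO4)2) = 3(40.08) + 2(30.97) + 8(16.00) = 310.18 g/mol.
M(H3PO4) = 3(1.008) + 30.97 + 4(16.00) = 97.994 g/mol.
n(Ca3(PO4)2) = 295.30 g / 310.18 g/mol = 0.95203 mol.
From the equation the Ca3(PO4)2:H3PO4 mole ratio is 1:2, so n(H3PO4) = 0.95203 × 2/1 = 1.9041 mol.
Mass of H3PO4 = 1.9041 mol × 97.994 g/mol = 186.59 g.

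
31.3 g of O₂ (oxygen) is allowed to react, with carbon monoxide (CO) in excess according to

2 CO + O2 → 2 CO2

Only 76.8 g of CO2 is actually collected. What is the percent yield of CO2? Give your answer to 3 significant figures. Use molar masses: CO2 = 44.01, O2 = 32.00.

n(O2) = 31.30 g / 32.00 g/mol = 0.9781 mol.
From the equation the O2:CO2 mole ratio is 1:2, so n(CO2) = 0.9781 × 2/1 = 1.956 mol.
Mass of CO2 = 1.956 mol × 44.01 g/mol = 86.09 g.
This is the theoretical yield. Percent yield = 76.8 g / 86.09 g × 100% = 89.20%.

89.2 %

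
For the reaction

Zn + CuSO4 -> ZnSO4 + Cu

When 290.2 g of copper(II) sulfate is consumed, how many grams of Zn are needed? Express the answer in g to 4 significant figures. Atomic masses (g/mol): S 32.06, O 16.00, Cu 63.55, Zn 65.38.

M(CuSO4) = 63.55 + 32.06 + 4(16.00) = 159.61 g/mol.
M(Zn) = 65.38 g/mol.
n(CuSO4) = 290.20 g / 159.61 g/mol = 1.8182 mol.
From the equation the CuSO4:Zn mole ratio is 1:1, so n(Zn) = 1.8182 × 1/1 = 1.8182 mol.
Mass of Zn = 1.8182 mol × 65.38 g/mol = 118.87 g.

118.9 g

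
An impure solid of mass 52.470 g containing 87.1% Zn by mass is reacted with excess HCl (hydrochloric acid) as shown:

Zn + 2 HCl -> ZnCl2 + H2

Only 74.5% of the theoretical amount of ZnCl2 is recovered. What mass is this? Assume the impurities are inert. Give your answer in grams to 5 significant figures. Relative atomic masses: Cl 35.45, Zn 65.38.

70.970 g

Pure Zn available = 52.470 g × 0.871 = 45.7014 g.
M(Zn) = 65.38 g/mol.
M(ZnCl2) = 65.38 + 2(35.45) = 136.28 g/mol.
n(Zn) = 45.7014 g / 65.38 g/mol = 0.699011 mol.
From the equation the Zn:ZnCl2 mole ratio is 1:1, so n(ZnCl2) = 0.699011 × 1/1 = 0.699011 mol.
Mass of ZnCl2 = 0.699011 mol × 136.28 g/mol = 95.2613 g.
Actual mass collected = 95.2613 g × 0.745 = 70.9697 g.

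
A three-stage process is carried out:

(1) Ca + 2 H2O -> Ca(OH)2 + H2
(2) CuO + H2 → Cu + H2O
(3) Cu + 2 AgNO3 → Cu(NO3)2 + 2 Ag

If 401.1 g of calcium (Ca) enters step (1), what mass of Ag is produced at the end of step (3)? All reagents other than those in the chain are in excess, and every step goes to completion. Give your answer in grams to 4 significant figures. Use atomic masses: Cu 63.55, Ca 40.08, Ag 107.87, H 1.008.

2159 g

M(Ca) = 40.08 g/mol.
M(Ag) = 107.87 g/mol.
n(Ca) = 401.1 / 40.08 = 10.007 mol.
Reaction (1): Ca→H2 ratio 1:1 ⇒ n(H2) = 10.007 mol.
Reaction (2): H2→Cu ratio 1:1 ⇒ n(Cu) = 10.007 mol.
Reaction (3): Cu→Ag ratio 1:2 ⇒ n(Ag) = 20.015 mol.
Mass of Ag = 20.015 × 107.87 = 2159.0 g.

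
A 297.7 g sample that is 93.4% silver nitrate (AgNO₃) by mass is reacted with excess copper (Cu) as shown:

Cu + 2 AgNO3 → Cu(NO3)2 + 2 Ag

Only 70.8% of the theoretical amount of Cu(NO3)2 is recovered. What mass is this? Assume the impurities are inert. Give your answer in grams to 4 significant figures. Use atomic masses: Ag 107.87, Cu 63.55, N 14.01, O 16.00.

108.7 g

Pure AgNO3 available = 297.7 g × 0.934 = 278.05 g.
M(AgNO3) = 107.87 + 14.01 + 3(16.00) = 169.88 g/mol.
M(Cu(NO3)2) = 63.55 + 2(14.01) + 6(16.00) = 187.57 g/mol.
n(AgNO3) = 278.05 g / 169.88 g/mol = 1.6368 mol.
From the equation the AgNO3:Cu(NO3)2 mole ratio is 2:1, so n(Cu(NO3)2) = 1.6368 × 1/2 = 0.81838 mol.
Mass of Cu(NO3)2 = 0.81838 mol × 187.57 g/mol = 153.50 g.
Actual mass collected = 153.50 g × 0.708 = 108.68 g.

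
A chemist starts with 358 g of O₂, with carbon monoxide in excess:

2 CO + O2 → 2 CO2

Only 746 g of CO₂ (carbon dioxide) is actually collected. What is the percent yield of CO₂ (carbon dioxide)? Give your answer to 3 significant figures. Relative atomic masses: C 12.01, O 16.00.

M(O2) = 2(16.00) = 32.00 g/mol.
M(CO2) = 12.01 + 2(16.00) = 44.01 g/mol.
n(O2) = 358.0 g / 32.00 g/mol = 11.19 mol.
From the equation the O2:CO2 mole ratio is 1:2, so n(CO2) = 11.19 × 2/1 = 22.38 mol.
Mass of CO2 = 22.38 mol × 44.01 g/mol = 984.7 g.
This is the theoretical yield. Percent yield = 746 g / 984.7 g × 100% = 75.76%.

75.8 %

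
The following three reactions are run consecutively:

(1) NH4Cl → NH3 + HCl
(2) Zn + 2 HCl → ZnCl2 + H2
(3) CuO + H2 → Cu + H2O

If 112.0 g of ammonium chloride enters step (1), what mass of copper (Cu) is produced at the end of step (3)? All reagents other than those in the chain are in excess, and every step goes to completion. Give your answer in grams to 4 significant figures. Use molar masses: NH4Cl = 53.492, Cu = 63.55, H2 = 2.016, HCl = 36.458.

66.53 g

n(NH4Cl) = 112.0 / 53.492 = 2.0938 mol.
Reaction (1): NH4Cl→HCl ratio 1:1 ⇒ n(HCl) = 2.0938 mol.
Reaction (2): HCl→H2 ratio 2:1 ⇒ n(H2) = 1.0469 mol.
Reaction (3): H2→Cu ratio 1:1 ⇒ n(Cu) = 1.0469 mol.
Mass of Cu = 1.0469 × 63.55 = 66.530 g.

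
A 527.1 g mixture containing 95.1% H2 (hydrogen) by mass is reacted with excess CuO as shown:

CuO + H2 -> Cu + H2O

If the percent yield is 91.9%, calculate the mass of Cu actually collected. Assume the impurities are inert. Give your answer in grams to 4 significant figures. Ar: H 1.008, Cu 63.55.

14520 g

Pure H2 available = 527.1 g × 0.951 = 501.27 g.
M(H2) = 2(1.008) = 2.016 g/mol.
M(Cu) = 63.55 g/mol.
n(H2) = 501.27 g / 2.016 g/mol = 248.65 mol.
From the equation the H2:Cu mole ratio is 1:1, so n(Cu) = 248.65 × 1/1 = 248.65 mol.
Mass of Cu = 248.65 mol × 63.55 g/mol = 15802 g.
Actual mass collected = 15802 g × 0.919 = 14522 g.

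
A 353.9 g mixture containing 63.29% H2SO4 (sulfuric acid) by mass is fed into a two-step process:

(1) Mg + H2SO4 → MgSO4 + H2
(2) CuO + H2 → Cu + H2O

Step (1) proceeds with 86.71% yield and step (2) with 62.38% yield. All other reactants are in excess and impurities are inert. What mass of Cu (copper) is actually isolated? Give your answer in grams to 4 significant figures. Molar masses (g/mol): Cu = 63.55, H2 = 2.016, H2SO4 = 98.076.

78.50 g

Pure H2SO4 = 353.9 × 0.6329 = 223.98 g.
n(H2SO4) = 223.98 / 98.076 = 2.2838 mol.
Step 1 (H2SO4:H2 = 1:1): theoretical n(H2) = 2.2838 mol; at 86.71% yield, n(H2) = 1.9803 mol.
Step 2 (H2:Cu = 1:1): theoretical n(Cu) = 1.9803 mol, so theoretical mass = 1.9803 × 63.55 = 125.85 g.
At 62.38% yield, actual mass of Cu = 125.85 × 0.6238 = 78.502 g.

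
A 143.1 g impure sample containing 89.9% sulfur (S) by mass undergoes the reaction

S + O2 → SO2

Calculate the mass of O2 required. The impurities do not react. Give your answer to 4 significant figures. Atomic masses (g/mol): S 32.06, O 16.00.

128.4 g

Mass of pure S = 143.1 g × 0.899 = 128.65 g.
M(S) = 32.06 g/mol.
M(O2) = 2(16.00) = 32.00 g/mol.
n(S) = 128.65 g / 32.06 g/mol = 4.0127 mol.
From the equation the S:O2 mole ratio is 1:1, so n(O2) = 4.0127 × 1/1 = 4.0127 mol.
Mass of O2 = 4.0127 mol × 32.00 g/mol = 128.41 g.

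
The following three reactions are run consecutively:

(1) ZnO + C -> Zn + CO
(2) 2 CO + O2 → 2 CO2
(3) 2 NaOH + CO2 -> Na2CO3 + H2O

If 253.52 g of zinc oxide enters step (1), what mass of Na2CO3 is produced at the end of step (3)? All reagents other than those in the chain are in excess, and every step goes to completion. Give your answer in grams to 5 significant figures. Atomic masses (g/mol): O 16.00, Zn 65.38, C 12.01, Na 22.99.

330.19 g

M(ZnO) = 65.38 + 16.00 = 81.38 g/mol.
M(Na2CO3) = 2(22.99) + 12.01 + 3(16.00) = 105.99 g/mol.
n(ZnO) = 253.52 / 81.38 = 3.11526 mol.
Reaction (1): ZnO→CO ratio 1:1 ⇒ n(CO) = 3.11526 mol.
Reaction (2): CO→CO2 ratio 2:2 ⇒ n(CO2) = 3.11526 mol.
Reaction (3): CO2→Na2CO3 ratio 1:1 ⇒ n(Na2CO3) = 3.11526 mol.
Mass of Na2CO3 = 3.11526 × 105.99 = 330.187 g.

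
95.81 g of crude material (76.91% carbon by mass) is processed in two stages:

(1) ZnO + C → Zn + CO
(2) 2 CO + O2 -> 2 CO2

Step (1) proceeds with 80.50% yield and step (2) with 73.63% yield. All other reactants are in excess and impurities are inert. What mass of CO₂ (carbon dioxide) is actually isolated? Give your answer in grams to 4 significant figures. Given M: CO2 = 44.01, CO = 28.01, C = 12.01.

Pure C = 95.81 × 0.7691 = 73.687 g.
n(C) = 73.687 / 12.01 = 6.1355 mol.
Step 1 (C:CO = 1:1): theoretical n(CO) = 6.1355 mol; at 80.50% yield, n(CO) = 4.9391 mol.
Step 2 (CO:CO2 = 2:2): theoretical n(CO2) = 4.9391 mol, so theoretical mass = 4.9391 × 44.01 = 217.37 g.
At 73.63% yield, actual mass of CO2 = 217.37 × 0.7363 = 160.05 g.

160.0 g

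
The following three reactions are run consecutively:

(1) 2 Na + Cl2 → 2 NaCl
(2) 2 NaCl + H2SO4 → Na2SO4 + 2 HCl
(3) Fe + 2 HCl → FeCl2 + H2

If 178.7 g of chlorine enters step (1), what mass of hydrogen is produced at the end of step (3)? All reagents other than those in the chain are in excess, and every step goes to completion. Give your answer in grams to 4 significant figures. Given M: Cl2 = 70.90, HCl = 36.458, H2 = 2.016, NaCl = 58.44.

n(Cl2) = 178.7 / 70.90 = 2.5205 mol.
Reaction (1): Cl2→NaCl ratio 1:2 ⇒ n(NaCl) = 5.0409 mol.
Reaction (2): NaCl→HCl ratio 2:2 ⇒ n(HCl) = 5.0409 mol.
Reaction (3): HCl→H2 ratio 2:1 ⇒ n(H2) = 2.5205 mol.
Mass of H2 = 2.5205 × 2.016 = 5.0812 g.

5.081 g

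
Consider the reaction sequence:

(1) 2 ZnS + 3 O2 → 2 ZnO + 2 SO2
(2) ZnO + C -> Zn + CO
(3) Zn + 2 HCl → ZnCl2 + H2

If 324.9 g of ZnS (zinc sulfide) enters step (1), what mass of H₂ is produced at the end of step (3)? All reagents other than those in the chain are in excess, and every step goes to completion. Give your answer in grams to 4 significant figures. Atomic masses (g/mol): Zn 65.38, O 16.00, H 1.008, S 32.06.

6.722 g

M(ZnS) = 65.38 + 32.06 = 97.44 g/mol.
M(H2) = 2(1.008) = 2.016 g/mol.
n(ZnS) = 324.9 / 97.44 = 3.3344 mol.
Reaction (1): ZnS→ZnO ratio 2:2 ⇒ n(ZnO) = 3.3344 mol.
Reaction (2): ZnO→Zn ratio 1:1 ⇒ n(Zn) = 3.3344 mol.
Reaction (3): Zn→H2 ratio 1:1 ⇒ n(H2) = 3.3344 mol.
Mass of H2 = 3.3344 × 2.016 = 6.7221 g.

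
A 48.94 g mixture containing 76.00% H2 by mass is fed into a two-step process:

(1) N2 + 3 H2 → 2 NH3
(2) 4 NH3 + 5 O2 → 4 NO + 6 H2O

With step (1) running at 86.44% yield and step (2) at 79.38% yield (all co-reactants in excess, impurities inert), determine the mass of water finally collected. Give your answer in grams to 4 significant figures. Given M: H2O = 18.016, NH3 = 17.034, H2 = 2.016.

Pure H2 = 48.94 × 0.7600 = 37.194 g.
n(H2) = 37.194 / 2.016 = 18.450 mol.
Step 1 (H2:NH3 = 3:2): theoretical n(NH3) = 12.300 mol; at 86.44% yield, n(NH3) = 10.632 mol.
Step 2 (NH3:H2O = 4:6): theoretical n(H2O) = 15.948 mol, so theoretical mass = 15.948 × 18.016 = 287.32 g.
At 79.38% yield, actual mass of H2O = 287.32 × 0.7938 = 228.07 g.

228.1 g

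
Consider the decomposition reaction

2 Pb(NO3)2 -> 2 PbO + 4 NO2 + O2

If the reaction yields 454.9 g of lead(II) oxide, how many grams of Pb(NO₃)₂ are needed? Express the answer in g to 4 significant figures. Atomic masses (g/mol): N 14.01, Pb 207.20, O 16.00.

675.1 g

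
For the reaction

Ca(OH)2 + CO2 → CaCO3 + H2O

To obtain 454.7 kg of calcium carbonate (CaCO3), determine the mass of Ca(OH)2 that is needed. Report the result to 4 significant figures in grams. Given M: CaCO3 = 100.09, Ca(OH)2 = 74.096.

Convert: 454.7 kg = 454700 g.
n(CaCO3) = 454700 g / 100.09 g/mol = 4542.9 mol.
From the equation the CaCO3:Ca(OH)2 mole ratio is 1:1, so n(Ca(OH)2) = 4542.9 × 1/1 = 4542.9 mol.
Mass of Ca(OH)2 = 4542.9 mol × 74.096 g/mol = 336610 g.

336600 g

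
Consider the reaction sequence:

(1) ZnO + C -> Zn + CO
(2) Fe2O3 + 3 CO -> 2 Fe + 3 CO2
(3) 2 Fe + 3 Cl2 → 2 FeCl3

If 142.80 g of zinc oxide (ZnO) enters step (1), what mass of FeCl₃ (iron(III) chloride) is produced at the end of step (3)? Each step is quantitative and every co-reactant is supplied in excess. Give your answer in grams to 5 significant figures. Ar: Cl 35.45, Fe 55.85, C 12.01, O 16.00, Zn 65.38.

189.74 g

M(ZnO) = 65.38 + 16.00 = 81.38 g/mol.
M(FeCl3) = 55.85 + 3(35.45) = 162.20 g/mol.
n(ZnO) = 142.80 / 81.38 = 1.75473 mol.
Reaction (1): ZnO→CO ratio 1:1 ⇒ n(CO) = 1.75473 mol.
Reaction (2): CO→Fe ratio 3:2 ⇒ n(Fe) = 1.16982 mol.
Reaction (3): Fe→FeCl3 ratio 2:2 ⇒ n(FeCl3) = 1.16982 mol.
Mass of FeCl3 = 1.16982 × 162.20 = 189.745 g.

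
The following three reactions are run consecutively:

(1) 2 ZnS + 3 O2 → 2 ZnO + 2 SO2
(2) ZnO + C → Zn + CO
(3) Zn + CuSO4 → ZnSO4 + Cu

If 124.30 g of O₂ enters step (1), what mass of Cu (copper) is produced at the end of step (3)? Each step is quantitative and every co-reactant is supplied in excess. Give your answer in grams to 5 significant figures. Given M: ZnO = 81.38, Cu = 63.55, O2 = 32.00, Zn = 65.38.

164.57 g

n(O2) = 124.30 / 32.00 = 3.88437 mol.
Reaction (1): O2→ZnO ratio 3:2 ⇒ n(ZnO) = 2.58958 mol.
Reaction (2): ZnO→Zn ratio 1:1 ⇒ n(Zn) = 2.58958 mol.
Reaction (3): Zn→Cu ratio 1:1 ⇒ n(Cu) = 2.58958 mol.
Mass of Cu = 2.58958 × 63.55 = 164.568 g.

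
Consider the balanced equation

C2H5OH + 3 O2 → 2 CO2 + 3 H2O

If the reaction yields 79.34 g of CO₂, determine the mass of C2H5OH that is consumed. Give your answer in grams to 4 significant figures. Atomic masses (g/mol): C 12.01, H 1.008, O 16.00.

M(CO2) = 12.01 + 2(16.00) = 44.01 g/mol.
M(C2H5OH) = 2(12.01) + 6(1.008) + 16.00 = 46.068 g/mol.
n(CO2) = 79.340 g / 44.01 g/mol = 1.8028 mol.
From the equation the CO2:C2H5OH mole ratio is 2:1, so n(C2H5OH) = 1.8028 × 1/2 = 0.90139 mol.
Mass of C2H5OH = 0.90139 mol × 46.068 g/mol = 41.525 g.

41.53 g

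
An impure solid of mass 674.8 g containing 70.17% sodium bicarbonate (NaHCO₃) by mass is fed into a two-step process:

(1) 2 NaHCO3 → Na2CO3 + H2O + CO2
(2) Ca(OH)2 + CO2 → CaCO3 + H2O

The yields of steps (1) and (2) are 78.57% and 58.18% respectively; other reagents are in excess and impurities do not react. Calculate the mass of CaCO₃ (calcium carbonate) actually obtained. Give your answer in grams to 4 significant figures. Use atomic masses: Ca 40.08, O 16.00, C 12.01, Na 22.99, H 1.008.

128.9 g

Pure NaHCO3 = 674.8 × 0.7017 = 473.51 g.
M(NaHCO3) = 22.99 + 1.008 + 12.01 + 3(16.00) = 84.008 g/mol.
M(CaCO3) = 40.08 + 12.01 + 3(16.00) = 100.09 g/mol.
n(NaHCO3) = 473.51 / 84.008 = 5.6365 mol.
Step 1 (NaHCO3:CO2 = 2:1): theoretical n(CO2) = 2.8182 mol; at 78.57% yield, n(CO2) = 2.2143 mol.
Step 2 (CO2:CaCO3 = 1:1): theoretical n(CaCO3) = 2.2143 mol, so theoretical mass = 2.2143 × 100.09 = 221.63 g.
At 58.18% yield, actual mass of CaCO3 = 221.63 × 0.5818 = 128.94 g.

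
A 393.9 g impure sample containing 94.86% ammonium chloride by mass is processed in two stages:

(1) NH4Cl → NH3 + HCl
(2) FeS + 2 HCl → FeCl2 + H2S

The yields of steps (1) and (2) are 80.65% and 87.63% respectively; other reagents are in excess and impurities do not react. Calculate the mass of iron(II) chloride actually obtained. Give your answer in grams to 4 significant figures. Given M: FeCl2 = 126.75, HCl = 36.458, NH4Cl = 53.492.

Pure NH4Cl = 393.9 × 0.9486 = 373.65 g.
n(NH4Cl) = 373.65 / 53.492 = 6.9852 mol.
Step 1 (NH4Cl:HCl = 1:1): theoretical n(HCl) = 6.9852 mol; at 80.65% yield, n(HCl) = 5.6336 mol.
Step 2 (HCl:FeCl2 = 2:1): theoretical n(FeCl2) = 2.8168 mol, so theoretical mass = 2.8168 × 126.75 = 357.03 g.
At 87.63% yield, actual mass of FeCl2 = 357.03 × 0.8763 = 312.86 g.

312.9 g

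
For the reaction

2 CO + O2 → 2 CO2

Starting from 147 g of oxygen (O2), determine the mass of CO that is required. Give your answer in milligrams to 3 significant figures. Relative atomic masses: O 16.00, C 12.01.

M(O2) = 2(16.00) = 32.00 g/mol.
M(CO) = 12.01 + 16.00 = 28.01 g/mol.
n(O2) = 147.0 g / 32.00 g/mol = 4.594 mol.
From the equation the O2:CO mole ratio is 1:2, so n(CO) = 4.594 × 2/1 = 9.188 mol.
Mass of CO = 9.188 mol × 28.01 g/mol = 257.3 g.
Converting to mg: 257.3 g = 257000 mg.

257000 mg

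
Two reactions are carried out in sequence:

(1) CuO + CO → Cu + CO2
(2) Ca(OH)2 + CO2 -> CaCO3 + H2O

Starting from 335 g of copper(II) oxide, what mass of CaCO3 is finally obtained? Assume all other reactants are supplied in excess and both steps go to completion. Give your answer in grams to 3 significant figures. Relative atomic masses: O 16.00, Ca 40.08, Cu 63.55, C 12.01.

421 g

M(CuO) = 63.55 + 16.00 = 79.55 g/mol.
M(CaCO3) = 40.08 + 12.01 + 3(16.00) = 100.09 g/mol.
n(CuO) = 335.0 / 79.55 = 4.211 mol.
Step 1 gives a 1:1 ratio of CuO to CO2, so n(CO2) = 4.211 mol.
In step 2 the CO2:CaCO3 ratio is 1:1, so n(CaCO3) = 4.211 mol.
Mass of CaCO3 = 4.211 × 100.09 = 421.5 g.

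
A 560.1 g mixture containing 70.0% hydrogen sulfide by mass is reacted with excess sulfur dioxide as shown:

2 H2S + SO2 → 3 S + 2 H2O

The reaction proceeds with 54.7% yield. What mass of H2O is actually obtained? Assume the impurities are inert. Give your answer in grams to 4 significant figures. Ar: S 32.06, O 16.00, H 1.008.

Pure H2S available = 560.1 g × 0.700 = 392.07 g.
M(H2S) = 2(1.008) + 32.06 = 34.076 g/mol.
M(H2O) = 2(1.008) + 16.00 = 18.016 g/mol.
n(H2S) = 392.07 g / 34.076 g/mol = 11.506 mol.
From the equation the H2S:H2O mole ratio is 2:2, so n(H2O) = 11.506 × 2/2 = 11.506 mol.
Mass of H2O = 11.506 mol × 18.016 g/mol = 207.29 g.
Actual mass collected = 207.29 g × 0.547 = 113.39 g.

113.4 g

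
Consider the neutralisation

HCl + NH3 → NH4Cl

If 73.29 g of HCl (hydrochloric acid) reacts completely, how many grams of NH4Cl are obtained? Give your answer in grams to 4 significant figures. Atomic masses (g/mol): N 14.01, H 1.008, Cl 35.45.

107.5 g

M(HCl) = 1.008 + 35.45 = 36.458 g/mol.
M(NH4Cl) = 14.01 + 4(1.008) + 35.45 = 53.492 g/mol.
n(HCl) = 73.290 g / 36.458 g/mol = 2.0103 mol.
From the equation the HCl:NH4Cl mole ratio is 1:1, so n(NH4Cl) = 2.0103 × 1/1 = 2.0103 mol.
Mass of NH4Cl = 2.0103 mol × 53.492 g/mol = 107.53 g.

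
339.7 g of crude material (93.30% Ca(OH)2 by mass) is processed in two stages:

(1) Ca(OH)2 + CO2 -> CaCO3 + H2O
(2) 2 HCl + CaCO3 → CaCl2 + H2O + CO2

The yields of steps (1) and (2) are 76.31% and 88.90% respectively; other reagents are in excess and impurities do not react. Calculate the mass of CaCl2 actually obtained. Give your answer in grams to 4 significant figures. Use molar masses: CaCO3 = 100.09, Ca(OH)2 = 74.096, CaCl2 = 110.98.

322.0 g

Pure Ca(OH)2 = 339.7 × 0.9330 = 316.94 g.
n(Ca(OH)2) = 316.94 / 74.096 = 4.2774 mol.
Step 1 (Ca(OH)2:CaCO3 = 1:1): theoretical n(CaCO3) = 4.2774 mol; at 76.31% yield, n(CaCO3) = 3.2641 mol.
Step 2 (CaCO3:CaCl2 = 1:1): theoretical n(CaCl2) = 3.2641 mol, so theoretical mass = 3.2641 × 110.98 = 362.25 g.
At 88.90% yield, actual mass of CaCl2 = 362.25 × 0.8890 = 322.04 g.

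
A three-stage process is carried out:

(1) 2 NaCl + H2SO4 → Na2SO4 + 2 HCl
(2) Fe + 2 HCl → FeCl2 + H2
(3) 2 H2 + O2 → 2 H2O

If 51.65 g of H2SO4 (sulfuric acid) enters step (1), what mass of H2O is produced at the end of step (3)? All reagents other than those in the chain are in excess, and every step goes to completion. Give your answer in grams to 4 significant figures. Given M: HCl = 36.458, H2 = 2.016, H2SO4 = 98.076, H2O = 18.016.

n(H2SO4) = 51.65 / 98.076 = 0.52663 mol.
Reaction (1): H2SO4→HCl ratio 1:2 ⇒ n(HCl) = 1.0533 mol.
Reaction (2): HCl→H2 ratio 2:1 ⇒ n(H2) = 0.52663 mol.
Reaction (3): H2→H2O ratio 2:2 ⇒ n(H2O) = 0.52663 mol.
Mass of H2O = 0.52663 × 18.016 = 9.4878 g.

9.488 g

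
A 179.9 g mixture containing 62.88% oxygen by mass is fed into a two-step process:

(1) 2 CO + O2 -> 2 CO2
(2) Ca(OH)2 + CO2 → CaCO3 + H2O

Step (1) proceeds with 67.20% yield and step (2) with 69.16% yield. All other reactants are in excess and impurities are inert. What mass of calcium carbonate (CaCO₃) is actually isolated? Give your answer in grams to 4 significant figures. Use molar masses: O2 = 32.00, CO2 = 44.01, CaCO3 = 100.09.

Pure O2 = 179.9 × 0.6288 = 113.12 g.
n(O2) = 113.12 / 32.00 = 3.5350 mol.
Step 1 (O2:CO2 = 1:2): theoretical n(CO2) = 7.0701 mol; at 67.20% yield, n(CO2) = 4.7511 mol.
Step 2 (CO2:CaCO3 = 1:1): theoretical n(CaCO3) = 4.7511 mol, so theoretical mass = 4.7511 × 100.09 = 475.54 g.
At 69.16% yield, actual mass of CaCO3 = 475.54 × 0.6916 = 328.88 g.

328.9 g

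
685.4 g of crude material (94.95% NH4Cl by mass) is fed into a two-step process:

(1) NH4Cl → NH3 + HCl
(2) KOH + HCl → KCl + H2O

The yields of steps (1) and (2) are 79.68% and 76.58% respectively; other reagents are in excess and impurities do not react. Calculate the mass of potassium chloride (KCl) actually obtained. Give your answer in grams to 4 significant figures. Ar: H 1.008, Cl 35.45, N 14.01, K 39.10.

553.4 g

Pure NH4Cl = 685.4 × 0.9495 = 650.79 g.
M(NH4Cl) = 14.01 + 4(1.008) + 35.45 = 53.492 g/mol.
M(KCl) = 39.10 + 35.45 = 74.55 g/mol.
n(NH4Cl) = 650.79 / 53.492 = 12.166 mol.
Step 1 (NH4Cl:HCl = 1:1): theoretical n(HCl) = 12.166 mol; at 79.68% yield, n(HCl) = 9.6939 mol.
Step 2 (HCl:KCl = 1:1): theoretical n(KCl) = 9.6939 mol, so theoretical mass = 9.6939 × 74.55 = 722.68 g.
At 76.58% yield, actual mass of KCl = 722.68 × 0.7658 = 553.43 g.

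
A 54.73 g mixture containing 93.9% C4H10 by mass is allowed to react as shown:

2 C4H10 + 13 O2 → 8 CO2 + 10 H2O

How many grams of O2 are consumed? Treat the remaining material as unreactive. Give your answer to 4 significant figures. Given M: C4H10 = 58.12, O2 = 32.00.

183.9 g

Mass of pure C4H10 = 54.73 g × 0.939 = 51.391 g.
n(C4H10) = 51.391 g / 58.12 g/mol = 0.88423 mol.
From the equation the C4H10:O2 mole ratio is 2:13, so n(O2) = 0.88423 × 13/2 = 5.7475 mol.
Mass of O2 = 5.7475 mol × 32.00 g/mol = 183.92 g.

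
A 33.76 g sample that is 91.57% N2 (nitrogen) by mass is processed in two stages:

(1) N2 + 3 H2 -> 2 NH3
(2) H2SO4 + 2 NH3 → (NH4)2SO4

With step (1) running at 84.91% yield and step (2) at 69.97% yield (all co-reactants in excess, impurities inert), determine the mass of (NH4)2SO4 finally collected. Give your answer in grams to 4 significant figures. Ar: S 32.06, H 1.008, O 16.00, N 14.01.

86.62 g

Pure N2 = 33.76 × 0.9157 = 30.914 g.
M(N2) = 2(14.01) = 28.02 g/mol.
M((NH4)2SO4) = 2(14.01) + 8(1.008) + 32.06 + 4(16.00) = 132.144 g/mol.
n(N2) = 30.914 / 28.02 = 1.1033 mol.
Step 1 (N2:NH3 = 1:2): theoretical n(NH3) = 2.2066 mol; at 84.91% yield, n(NH3) = 1.8736 mol.
Step 2 (NH3:(NH4)2SO4 = 2:1): theoretical n((NH4)2SO4) = 0.93680 mol, so theoretical mass = 0.93680 × 132.144 = 123.79 g.
At 69.97% yield, actual mass of (NH4)2SO4 = 123.79 × 0.6997 = 86.618 g.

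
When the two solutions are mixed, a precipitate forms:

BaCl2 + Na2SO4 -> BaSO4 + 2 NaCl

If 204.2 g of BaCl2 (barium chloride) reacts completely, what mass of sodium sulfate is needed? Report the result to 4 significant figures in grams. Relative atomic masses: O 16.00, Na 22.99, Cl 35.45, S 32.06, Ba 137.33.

M(BaCl2) = 137.33 + 2(35.45) = 208.23 g/mol.
M(Na2SO4) = 2(22.99) + 32.06 + 4(16.00) = 142.04 g/mol.
n(BaCl2) = 204.20 g / 208.23 g/mol = 0.98065 mol.
From the equation the BaCl2:Na2SO4 mole ratio is 1:1, so n(Na2SO4) = 0.98065 × 1/1 = 0.98065 mol.
Mass of Na2SO4 = 0.98065 mol × 142.04 g/mol = 139.29 g.

139.3 g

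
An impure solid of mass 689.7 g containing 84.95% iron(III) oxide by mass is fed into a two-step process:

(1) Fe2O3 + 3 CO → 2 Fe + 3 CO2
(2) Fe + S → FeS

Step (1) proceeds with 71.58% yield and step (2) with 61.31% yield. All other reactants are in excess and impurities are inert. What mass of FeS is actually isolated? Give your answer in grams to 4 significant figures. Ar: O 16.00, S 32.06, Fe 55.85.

Pure Fe2O3 = 689.7 × 0.8495 = 585.90 g.
M(Fe2O3) = 2(55.85) + 3(16.00) = 159.70 g/mol.
M(FeS) = 55.85 + 32.06 = 87.91 g/mol.
n(Fe2O3) = 585.90 / 159.70 = 3.6688 mol.
Step 1 (Fe2O3:Fe = 1:2): theoretical n(Fe) = 7.3375 mol; at 71.58% yield, n(Fe) = 5.2522 mol.
Step 2 (Fe:FeS = 1:1): theoretical n(FeS) = 5.2522 mol, so theoretical mass = 5.2522 × 87.91 = 461.72 g.
At 61.31% yield, actual mass of FeS = 461.72 × 0.6131 = 283.08 g.

283.1 g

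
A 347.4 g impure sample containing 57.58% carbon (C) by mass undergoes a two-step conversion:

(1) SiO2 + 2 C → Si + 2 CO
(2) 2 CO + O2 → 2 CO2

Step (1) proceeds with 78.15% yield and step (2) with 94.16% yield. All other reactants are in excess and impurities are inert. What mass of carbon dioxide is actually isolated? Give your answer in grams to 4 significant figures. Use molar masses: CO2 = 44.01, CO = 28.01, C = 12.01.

Pure C = 347.4 × 0.5758 = 200.03 g.
n(C) = 200.03 / 12.01 = 16.656 mol.
Step 1 (C:CO = 2:2): theoretical n(CO) = 16.656 mol; at 78.15% yield, n(CO) = 13.016 mol.
Step 2 (CO:CO2 = 2:2): theoretical n(CO2) = 13.016 mol, so theoretical mass = 13.016 × 44.01 = 572.85 g.
At 94.16% yield, actual mass of CO2 = 572.85 × 0.9416 = 539.39 g.

539.4 g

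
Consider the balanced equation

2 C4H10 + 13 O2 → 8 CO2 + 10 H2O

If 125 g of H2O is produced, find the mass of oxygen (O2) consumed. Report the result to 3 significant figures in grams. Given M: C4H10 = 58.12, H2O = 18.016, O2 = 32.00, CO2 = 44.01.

289 g

n(H2O) = 125.0 g / 18.016 g/mol = 6.938 mol.
From the equation the H2O:O2 mole ratio is 10:13, so n(O2) = 6.938 × 13/10 = 9.020 mol.
Mass of O2 = 9.020 mol × 32.00 g/mol = 288.6 g.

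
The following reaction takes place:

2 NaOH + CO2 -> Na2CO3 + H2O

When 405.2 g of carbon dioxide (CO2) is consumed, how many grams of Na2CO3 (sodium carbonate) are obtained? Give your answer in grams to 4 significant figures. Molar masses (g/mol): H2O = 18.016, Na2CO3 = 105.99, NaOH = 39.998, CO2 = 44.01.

975.8 g

n(CO2) = 405.20 g / 44.01 g/mol = 9.2070 mol.
From the equation the CO2:Na2CO3 mole ratio is 1:1, so n(Na2CO3) = 9.2070 × 1/1 = 9.2070 mol.
Mass of Na2CO3 = 9.2070 mol × 105.99 g/mol = 975.85 g.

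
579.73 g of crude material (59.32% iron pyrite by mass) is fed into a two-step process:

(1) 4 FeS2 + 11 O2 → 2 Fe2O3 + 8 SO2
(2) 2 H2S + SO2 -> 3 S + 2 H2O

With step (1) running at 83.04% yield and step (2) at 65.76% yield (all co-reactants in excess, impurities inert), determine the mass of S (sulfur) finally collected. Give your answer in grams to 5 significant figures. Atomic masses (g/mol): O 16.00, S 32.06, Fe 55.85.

Pure FeS2 = 579.73 × 0.5932 = 343.896 g.
M(FeS2) = 55.85 + 2(32.06) = 119.97 g/mol.
M(S) = 32.06 g/mol.
n(FeS2) = 343.896 / 119.97 = 2.86652 mol.
Step 1 (FeS2:SO2 = 4:8): theoretical n(SO2) = 5.73303 mol; at 83.04% yield, n(SO2) = 4.76071 mol.
Step 2 (SO2:S = 1:3): theoretical n(S) = 14.2821 mol, so theoretical mass = 14.2821 × 32.06 = 457.885 g.
At 65.76% yield, actual mass of S = 457.885 × 0.6576 = 301.105 g.

301.11 g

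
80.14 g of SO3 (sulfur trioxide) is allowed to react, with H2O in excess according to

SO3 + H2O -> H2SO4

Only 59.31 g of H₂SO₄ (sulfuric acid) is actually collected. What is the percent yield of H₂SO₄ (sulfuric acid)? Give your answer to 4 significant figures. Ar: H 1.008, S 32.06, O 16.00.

M(SO3) = 32.06 + 3(16.00) = 80.06 g/mol.
M(H2SO4) = 2(1.008) + 32.06 + 4(16.00) = 98.076 g/mol.
n(SO3) = 80.140 g / 80.06 g/mol = 1.0010 mol.
From the equation the SO3:H2SO4 mole ratio is 1:1, so n(H2SO4) = 1.0010 × 1/1 = 1.0010 mol.
Mass of H2SO4 = 1.0010 mol × 98.076 g/mol = 98.174 g.
This is the theoretical yield. Percent yield = 59.31 g / 98.174 g × 100% = 60.413%.

60.41 %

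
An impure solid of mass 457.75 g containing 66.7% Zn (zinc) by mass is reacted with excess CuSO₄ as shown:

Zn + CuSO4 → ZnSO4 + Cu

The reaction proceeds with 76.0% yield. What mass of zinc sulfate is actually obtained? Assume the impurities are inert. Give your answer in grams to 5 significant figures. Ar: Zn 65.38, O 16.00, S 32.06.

Pure Zn available = 457.75 g × 0.667 = 305.319 g.
M(Zn) = 65.38 g/mol.
M(ZnSO4) = 65.38 + 32.06 + 4(16.00) = 161.44 g/mol.
n(Zn) = 305.319 g / 65.38 g/mol = 4.66992 mol.
From the equation the Zn:ZnSO4 mole ratio is 1:1, so n(ZnSO4) = 4.66992 × 1/1 = 4.66992 mol.
Mass of ZnSO4 = 4.66992 mol × 161.44 g/mol = 753.912 g.
Actual mass collected = 753.912 g × 0.760 = 572.973 g.

572.97 g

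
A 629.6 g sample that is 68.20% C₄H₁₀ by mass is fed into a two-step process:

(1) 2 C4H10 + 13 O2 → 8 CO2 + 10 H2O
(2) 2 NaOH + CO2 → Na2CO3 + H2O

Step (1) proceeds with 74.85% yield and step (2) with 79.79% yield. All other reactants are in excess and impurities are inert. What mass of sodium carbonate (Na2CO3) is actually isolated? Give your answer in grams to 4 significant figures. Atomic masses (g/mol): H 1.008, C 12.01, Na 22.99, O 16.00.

1871 g

Pure C4H10 = 629.6 × 0.6820 = 429.39 g.
M(C4H10) = 4(12.01) + 10(1.008) = 58.12 g/mol.
M(Na2CO3) = 2(22.99) + 12.01 + 3(16.00) = 105.99 g/mol.
n(C4H10) = 429.39 / 58.12 = 7.3879 mol.
Step 1 (C4H10:CO2 = 2:8): theoretical n(CO2) = 29.552 mol; at 74.85% yield, n(CO2) = 22.119 mol.
Step 2 (CO2:Na2CO3 = 1:1): theoretical n(Na2CO3) = 22.119 mol, so theoretical mass = 22.119 × 105.99 = 2344.4 g.
At 79.79% yield, actual mass of Na2CO3 = 2344.4 × 0.7979 = 1870.6 g.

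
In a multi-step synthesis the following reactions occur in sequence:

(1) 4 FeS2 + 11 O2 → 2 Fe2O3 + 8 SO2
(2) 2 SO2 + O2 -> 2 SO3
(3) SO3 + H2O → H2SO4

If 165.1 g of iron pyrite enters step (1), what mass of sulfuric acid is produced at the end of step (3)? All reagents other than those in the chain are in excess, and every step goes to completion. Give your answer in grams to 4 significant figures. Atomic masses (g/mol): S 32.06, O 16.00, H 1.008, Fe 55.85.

M(FeS2) = 55.85 + 2(32.06) = 119.97 g/mol.
M(H2SO4) = 2(1.008) + 32.06 + 4(16.00) = 98.076 g/mol.
n(FeS2) = 165.1 / 119.97 = 1.3762 mol.
Reaction (1): FeS2→SO2 ratio 4:8 ⇒ n(SO2) = 2.7524 mol.
Reaction (2): SO2→SO3 ratio 2:2 ⇒ n(SO3) = 2.7524 mol.
Reaction (3): SO3→H2SO4 ratio 1:1 ⇒ n(H2SO4) = 2.7524 mol.
Mass of H2SO4 = 2.7524 × 98.076 = 269.94 g.

269.9 g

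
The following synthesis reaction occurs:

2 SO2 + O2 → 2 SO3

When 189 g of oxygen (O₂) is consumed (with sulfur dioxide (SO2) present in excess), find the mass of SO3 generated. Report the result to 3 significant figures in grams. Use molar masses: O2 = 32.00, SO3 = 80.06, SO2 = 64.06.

946 g

n(O2) = 189.0 g / 32.00 g/mol = 5.906 mol.
From the equation the O2:SO3 mole ratio is 1:2, so n(SO3) = 5.906 × 2/1 = 11.81 mol.
Mass of SO3 = 11.81 mol × 80.06 g/mol = 945.7 g.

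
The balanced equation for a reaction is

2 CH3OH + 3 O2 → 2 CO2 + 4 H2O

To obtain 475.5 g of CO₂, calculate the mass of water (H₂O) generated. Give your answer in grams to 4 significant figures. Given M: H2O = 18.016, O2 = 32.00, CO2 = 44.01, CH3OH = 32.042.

389.3 g

n(CO2) = 475.50 g / 44.01 g/mol = 10.804 mol.
From the equation the CO2:H2O mole ratio is 2:4, so n(H2O) = 10.804 × 4/2 = 21.609 mol.
Mass of H2O = 21.609 mol × 18.016 g/mol = 389.30 g.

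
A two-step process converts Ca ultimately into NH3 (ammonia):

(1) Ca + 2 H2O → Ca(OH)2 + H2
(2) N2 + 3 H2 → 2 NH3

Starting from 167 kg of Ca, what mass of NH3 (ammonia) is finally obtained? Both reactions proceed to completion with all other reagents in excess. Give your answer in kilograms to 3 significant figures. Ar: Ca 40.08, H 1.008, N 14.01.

47.3 kg

M(Ca) = 40.08 g/mol.
M(NH3) = 14.01 + 3(1.008) = 17.034 g/mol.
167 kg = 167000 g.
n(Ca) = 167000 / 40.08 = 4167 mol.
Step 1 gives a 1:1 ratio of Ca to H2, so n(H2) = 4167 mol.
In step 2 the H2:NH3 ratio is 3:2, so n(NH3) = 2778 mol.
Mass of NH3 = 2778 × 17.034 = 47320 g = 47.3 kg.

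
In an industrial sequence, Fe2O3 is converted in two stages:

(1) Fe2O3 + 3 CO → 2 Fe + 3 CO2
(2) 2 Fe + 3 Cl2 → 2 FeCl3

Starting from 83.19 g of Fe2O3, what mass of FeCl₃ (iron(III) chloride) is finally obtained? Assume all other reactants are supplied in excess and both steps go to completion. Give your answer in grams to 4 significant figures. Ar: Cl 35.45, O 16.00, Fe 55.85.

169.0 g

M(Fe2O3) = 2(55.85) + 3(16.00) = 159.70 g/mol.
M(FeCl3) = 55.85 + 3(35.45) = 162.20 g/mol.
n(Fe2O3) = 83.190 / 159.70 = 0.52091 mol.
Step 1 gives a 1:2 ratio of Fe2O3 to Fe, so n(Fe) = 1.0418 mol.
In step 2 the Fe:FeCl3 ratio is 2:2, so n(FeCl3) = 1.0418 mol.
Mass of FeCl3 = 1.0418 × 162.20 = 168.98 g.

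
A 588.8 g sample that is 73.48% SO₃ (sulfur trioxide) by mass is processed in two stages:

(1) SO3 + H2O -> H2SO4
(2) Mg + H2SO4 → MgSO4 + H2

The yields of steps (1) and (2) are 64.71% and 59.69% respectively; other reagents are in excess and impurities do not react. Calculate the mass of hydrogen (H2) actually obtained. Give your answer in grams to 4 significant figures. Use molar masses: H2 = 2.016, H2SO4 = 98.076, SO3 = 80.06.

Pure SO3 = 588.8 × 0.7348 = 432.65 g.
n(SO3) = 432.65 / 80.06 = 5.4041 mol.
Step 1 (SO3:H2SO4 = 1:1): theoretical n(H2SO4) = 5.4041 mol; at 64.71% yield, n(H2SO4) = 3.4970 mol.
Step 2 (H2SO4:H2 = 1:1): theoretical n(H2) = 3.4970 mol, so theoretical mass = 3.4970 × 2.016 = 7.0499 g.
At 59.69% yield, actual mass of H2 = 7.0499 × 0.5969 = 4.2081 g.

4.208 g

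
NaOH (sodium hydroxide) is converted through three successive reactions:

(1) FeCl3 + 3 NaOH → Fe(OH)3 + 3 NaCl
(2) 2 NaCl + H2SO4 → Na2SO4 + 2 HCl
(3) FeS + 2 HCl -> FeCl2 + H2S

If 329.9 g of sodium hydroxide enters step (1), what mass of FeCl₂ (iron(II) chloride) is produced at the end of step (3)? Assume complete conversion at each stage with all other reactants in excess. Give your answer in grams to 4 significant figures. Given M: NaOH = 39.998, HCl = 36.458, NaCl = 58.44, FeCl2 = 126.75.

n(NaOH) = 329.9 / 39.998 = 8.2479 mol.
Reaction (1): NaOH→NaCl ratio 3:3 ⇒ n(NaCl) = 8.2479 mol.
Reaction (2): NaCl→HCl ratio 2:2 ⇒ n(HCl) = 8.2479 mol.
Reaction (3): HCl→FeCl2 ratio 2:1 ⇒ n(FeCl2) = 4.1240 mol.
Mass of FeCl2 = 4.1240 × 126.75 = 522.71 g.

522.7 g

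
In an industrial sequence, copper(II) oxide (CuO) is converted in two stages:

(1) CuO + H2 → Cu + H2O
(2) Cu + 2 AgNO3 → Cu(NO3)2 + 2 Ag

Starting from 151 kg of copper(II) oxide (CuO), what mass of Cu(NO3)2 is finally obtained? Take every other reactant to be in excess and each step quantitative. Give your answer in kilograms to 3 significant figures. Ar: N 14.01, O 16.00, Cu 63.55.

M(CuO) = 63.55 + 16.00 = 79.55 g/mol.
M(Cu(NO3)2) = 63.55 + 2(14.01) + 6(16.00) = 187.57 g/mol.
151 kg = 151000 g.
n(CuO) = 151000 / 79.55 = 1898 mol.
Step 1 gives a 1:1 ratio of CuO to Cu, so n(Cu) = 1898 mol.
In step 2 the Cu:Cu(NO3)2 ratio is 1:1, so n(Cu(NO3)2) = 1898 mol.
Mass of Cu(NO3)2 = 1898 × 187.57 = 356000 g = 356 kg.

356 kg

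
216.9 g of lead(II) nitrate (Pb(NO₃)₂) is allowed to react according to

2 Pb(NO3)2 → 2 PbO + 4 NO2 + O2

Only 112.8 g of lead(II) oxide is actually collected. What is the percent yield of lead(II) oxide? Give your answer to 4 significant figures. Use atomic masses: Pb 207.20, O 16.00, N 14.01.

77.17 %

M(Pb(NO3)2) = 207.20 + 2(14.01) + 6(16.00) = 331.22 g/mol.
M(PbO) = 207.20 + 16.00 = 223.20 g/mol.
n(Pb(NO3)2) = 216.90 g / 331.22 g/mol = 0.65485 mol.
From the equation the Pb(NO3)2:PbO mole ratio is 2:2, so n(PbO) = 0.65485 × 2/2 = 0.65485 mol.
Mass of PbO = 0.65485 mol × 223.20 g/mol = 146.16 g.
This is the theoretical yield. Percent yield = 112.8 g / 146.16 g × 100% = 77.174%.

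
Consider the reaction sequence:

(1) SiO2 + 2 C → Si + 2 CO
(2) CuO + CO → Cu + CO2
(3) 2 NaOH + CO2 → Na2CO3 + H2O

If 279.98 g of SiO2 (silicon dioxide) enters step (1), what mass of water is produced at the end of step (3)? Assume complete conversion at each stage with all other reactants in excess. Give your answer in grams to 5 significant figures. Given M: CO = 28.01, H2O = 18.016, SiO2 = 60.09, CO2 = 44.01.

n(SiO2) = 279.98 / 60.09 = 4.65934 mol.
Reaction (1): SiO2→CO ratio 1:2 ⇒ n(CO) = 9.31869 mol.
Reaction (2): CO→CO2 ratio 1:1 ⇒ n(CO2) = 9.31869 mol.
Reaction (3): CO2→H2O ratio 1:1 ⇒ n(H2O) = 9.31869 mol.
Mass of H2O = 9.31869 × 18.016 = 167.885 g.

167.89 g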